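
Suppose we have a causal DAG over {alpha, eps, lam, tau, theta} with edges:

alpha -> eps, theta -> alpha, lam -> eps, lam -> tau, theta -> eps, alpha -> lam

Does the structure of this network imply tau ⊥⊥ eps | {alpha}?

No

We examine all 3 paths between tau and eps:
  1. tau ← lam → eps — lam:fork[open] ⇒ active
  2. tau ← lam ← alpha ← theta → eps — lam:chain[open]; alpha:chain[blocks]; theta:fork[open] ⇒ blocked
  3. tau ← lam ← alpha → eps — lam:chain[open]; alpha:fork[blocks] ⇒ blocked
At least one path is unblocked, so d-separation fails.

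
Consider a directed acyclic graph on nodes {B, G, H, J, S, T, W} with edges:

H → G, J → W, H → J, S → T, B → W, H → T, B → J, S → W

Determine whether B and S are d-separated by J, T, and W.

No

Enumerating the 4 paths from B to S and testing each for blocking by {J, T, W}:
Path 1: B → W ← J ← H → T ← S
  J is a chain here and J is conditioned on, so the path is blocked at J.
Path 2: B → W ← S
  W is a collider and W is conditioned on, which opens it — no node blocks this path, so it is active.
Path 3: B → J → W ← S
  J is a chain here and J is conditioned on, so the path is blocked at J.
Path 4: B → J ← H → T ← S
  J is a collider and J is conditioned on, which opens it; H is a fork and H is not conditioned on; T is a collider and T is conditioned on, which opens it — no node blocks this path, so it is active.
Because an active path exists, B and S are not d-separated.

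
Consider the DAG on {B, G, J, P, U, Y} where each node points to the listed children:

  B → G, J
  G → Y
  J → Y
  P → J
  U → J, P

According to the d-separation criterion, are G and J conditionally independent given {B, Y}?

No

2 paths connect G and J; each must be blocked for d-separation to hold:
  1. G ← B → J — B:fork[blocks] ⇒ blocked
  2. G → Y ← J — Y:collider[open] ⇒ active
Since the path G → Y ← J is active, G and J are not d-separated given {B, Y}.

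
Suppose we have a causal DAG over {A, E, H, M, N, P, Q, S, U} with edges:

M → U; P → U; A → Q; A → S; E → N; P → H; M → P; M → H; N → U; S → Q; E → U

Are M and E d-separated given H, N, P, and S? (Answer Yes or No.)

6 paths connect M and E; each must be blocked for d-separation to hold:
  1. M → H ← P → U ← E — H:collider[open]; P:fork[blocks]; U:collider[blocks] ⇒ blocked
  2. M → H ← P → U ← N ← E — H:collider[open]; P:fork[blocks]; U:collider[blocks]; N:chain[blocks] ⇒ blocked
  3. M → U ← E — U:collider[blocks] ⇒ blocked
  4. M → U ← N ← E — U:collider[blocks]; N:chain[blocks] ⇒ blocked
  5. M → P → U ← E — P:chain[blocks]; U:collider[blocks] ⇒ blocked
  6. M → P → U ← N ← E — P:chain[blocks]; U:collider[blocks]; N:chain[blocks] ⇒ blocked
Since every path is blocked, d-separation holds.

Yes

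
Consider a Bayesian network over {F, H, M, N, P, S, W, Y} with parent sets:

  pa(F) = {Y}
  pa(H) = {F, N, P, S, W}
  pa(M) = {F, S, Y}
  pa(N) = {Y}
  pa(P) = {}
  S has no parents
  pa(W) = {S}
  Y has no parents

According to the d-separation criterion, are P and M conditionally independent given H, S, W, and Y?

No — P and M are not d-separated given {H, S, W, Y}.

We examine all 6 paths between P and M:
Path 1: P → H ← N ← Y → M
  Y is a fork here and Y is conditioned on, so the path is blocked at Y.
Path 2: P → H ← N ← Y → F → M
  Y is a fork here and Y is conditioned on, so the path is blocked at Y.
Path 3: P → H ← S → M
  S is a fork here and S is conditioned on, so the path is blocked at S.
Path 4: P → H ← W ← S → M
  W is a chain here and W is conditioned on, so the path is blocked at W.
Path 5: P → H ← F → M
  H is a collider and H is conditioned on, which opens it; F is a fork and F is not conditioned on — no node blocks this path, so it is active.
Path 6: P → H ← F ← Y → M
  Y is a fork here and Y is conditioned on, so the path is blocked at Y.
Because an active path exists, P and M are not d-separated.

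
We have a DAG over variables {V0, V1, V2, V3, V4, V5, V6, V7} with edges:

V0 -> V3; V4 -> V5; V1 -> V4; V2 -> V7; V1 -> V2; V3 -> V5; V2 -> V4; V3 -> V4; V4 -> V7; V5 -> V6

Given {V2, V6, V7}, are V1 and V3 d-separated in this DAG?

There are 6 undirected paths between V1 and V3; checking each against the conditioning set {V2, V6, V7}:
Path 1: V1 → V4 → V5 ← V3
  V4 is a chain and V4 is not conditioned on; V5 is a collider and its descendant V6 is conditioned on, which opens it — no node blocks this path, so it is active.
Path 2: V1 → V4 ← V3
  V4 is a collider and its descendant V6 is conditioned on, which opens it — no node blocks this path, so it is active.
Path 3: V1 → V2 → V4 → V5 ← V3
  V2 is a chain here and V2 is conditioned on, so the path is blocked at V2.
Path 4: V1 → V2 → V4 ← V3
  V2 is a chain here and V2 is conditioned on, so the path is blocked at V2.
Path 5: V1 → V2 → V7 ← V4 → V5 ← V3
  V2 is a chain here and V2 is conditioned on, so the path is blocked at V2.
Path 6: V1 → V2 → V7 ← V4 ← V3
  V2 is a chain here and V2 is conditioned on, so the path is blocked at V2.
Because an active path exists, V1 and V3 are not d-separated.

No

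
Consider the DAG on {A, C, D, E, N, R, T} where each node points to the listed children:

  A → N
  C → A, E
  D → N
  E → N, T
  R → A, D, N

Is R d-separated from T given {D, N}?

We examine all 6 paths between R and T:
Path 1: R → N ← A ← C → E → T
  N is a collider and N is conditioned on, which opens it; A is a chain and A is not conditioned on; C is a fork and C is not conditioned on; E is a chain and E is not conditioned on — no node blocks this path, so it is active.
Path 2: R → N ← E → T
  N is a collider and N is conditioned on, which opens it; E is a fork and E is not conditioned on — no node blocks this path, so it is active.
Path 3: R → A → N ← E → T
  A is a chain and A is not conditioned on; N is a collider and N is conditioned on, which opens it; E is a fork and E is not conditioned on — no node blocks this path, so it is active.
Path 4: R → A ← C → E → T
  A is a collider and its descendant N is conditioned on, which opens it; C is a fork and C is not conditioned on; E is a chain and E is not conditioned on — no node blocks this path, so it is active.
Path 5: R → D → N ← A ← C → E → T
  D is a chain here and D is conditioned on, so the path is blocked at D.
Path 6: R → D → N ← E → T
  D is a chain here and D is conditioned on, so the path is blocked at D.
At least one path is unblocked, so d-separation fails.

No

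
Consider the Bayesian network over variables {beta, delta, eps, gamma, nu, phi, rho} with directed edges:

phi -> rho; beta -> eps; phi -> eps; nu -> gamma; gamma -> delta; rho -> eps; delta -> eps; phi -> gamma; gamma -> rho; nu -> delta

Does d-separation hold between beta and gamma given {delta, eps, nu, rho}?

6 paths connect beta and gamma; each must be blocked for d-separation to hold:
Path 1: beta → eps ← phi → rho ← gamma
  eps is a collider and eps is conditioned on, which opens it; phi is a fork and phi is not conditioned on; rho is a collider and rho is conditioned on, which opens it — no node blocks this path, so it is active.
Path 2: beta → eps ← phi → gamma
  eps is a collider and eps is conditioned on, which opens it; phi is a fork and phi is not conditioned on — no node blocks this path, so it is active.
Path 3: beta → eps ← rho ← phi → gamma
  rho is a chain here and rho is conditioned on, so the path is blocked at rho.
Path 4: beta → eps ← rho ← gamma
  rho is a chain here and rho is conditioned on, so the path is blocked at rho.
Path 5: beta → eps ← delta ← nu → gamma
  delta is a chain here and delta is conditioned on, so the path is blocked at delta.
Path 6: beta → eps ← delta ← gamma
  delta is a chain here and delta is conditioned on, so the path is blocked at delta.
Because an active path exists, beta and gamma are not d-separated.

No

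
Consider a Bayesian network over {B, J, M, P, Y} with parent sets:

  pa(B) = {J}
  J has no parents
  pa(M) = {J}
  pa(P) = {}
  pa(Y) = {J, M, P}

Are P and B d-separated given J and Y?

We examine all 2 paths between P and B:
  1. P → Y ← J → B — Y:collider[open]; J:fork[blocks] ⇒ blocked
  2. P → Y ← M ← J → B — Y:collider[open]; M:chain[open]; J:fork[blocks] ⇒ blocked
Every path is blocked, so P and B are d-separated given {J, Y}.

Yes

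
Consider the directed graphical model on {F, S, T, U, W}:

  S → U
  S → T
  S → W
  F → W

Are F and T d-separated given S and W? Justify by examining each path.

Yes — F and T are d-separated given {S, W}.

Only one path connects F and T:
  1. F → W ← S → T — W:collider[open]; S:fork[blocks] ⇒ blocked
Every path is blocked, so F and T are d-separated given {S, W}.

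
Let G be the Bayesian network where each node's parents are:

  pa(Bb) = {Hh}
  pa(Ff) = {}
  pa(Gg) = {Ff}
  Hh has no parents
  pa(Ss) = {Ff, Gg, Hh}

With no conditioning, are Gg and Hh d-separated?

Yes — Gg and Hh are d-separated given ∅.

We examine all 2 paths between Gg and Hh:
Path 1: Gg ← Ff → Ss ← Hh
  Ss is a collider here and neither Ss nor any of its descendants is conditioned on, so the collider stays closed — the path is blocked at Ss.
Path 2: Gg → Ss ← Hh
  Ss is a collider here and neither Ss nor any of its descendants is conditioned on, so the collider stays closed — the path is blocked at Ss.
Since every path is blocked, d-separation holds.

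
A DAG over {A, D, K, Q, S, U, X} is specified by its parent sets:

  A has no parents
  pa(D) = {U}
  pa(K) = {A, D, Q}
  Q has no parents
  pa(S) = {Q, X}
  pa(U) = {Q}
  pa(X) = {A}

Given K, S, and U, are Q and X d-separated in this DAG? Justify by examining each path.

Enumerating the 3 paths from Q to X and testing each for blocking by {K, S, U}:
Path 1: Q → K ← A → X
  K is a collider and K is conditioned on, which opens it; A is a fork and A is not conditioned on — no node blocks this path, so it is active.
Path 2: Q → U → D → K ← A → X
  U is a chain here and U is conditioned on, so the path is blocked at U.
Path 3: Q → S ← X
  S is a collider and S is conditioned on, which opens it — no node blocks this path, so it is active.
Because an active path exists, Q and X are not d-separated.

No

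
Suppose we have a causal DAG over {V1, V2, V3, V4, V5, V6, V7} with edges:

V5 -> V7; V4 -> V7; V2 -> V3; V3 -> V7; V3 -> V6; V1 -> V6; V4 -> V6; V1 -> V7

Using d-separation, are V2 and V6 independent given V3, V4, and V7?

Yes — V2 and V6 are d-separated given {V3, V4, V7}.

There are 3 undirected paths between V2 and V6; checking each against the conditioning set {V3, V4, V7}:
Path 1: V2 → V3 → V6
  V3 is a chain here and V3 is conditioned on, so the path is blocked at V3.
Path 2: V2 → V3 → V7 ← V1 → V6
  V3 is a chain here and V3 is conditioned on, so the path is blocked at V3.
Path 3: V2 → V3 → V7 ← V4 → V6
  V3 is a chain here and V3 is conditioned on, so the path is blocked at V3.
Every path is blocked, so V2 and V6 are d-separated given {V3, V4, V7}.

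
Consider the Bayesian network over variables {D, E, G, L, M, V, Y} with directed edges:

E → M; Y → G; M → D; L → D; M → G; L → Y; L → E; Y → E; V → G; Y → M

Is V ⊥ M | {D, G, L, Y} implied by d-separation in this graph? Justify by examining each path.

No

We examine all 6 paths between V and M:
  1. V → G ← M — G:collider[open] ⇒ active
  2. V → G ← Y → E ← L → D ← M — G:collider[open]; Y:fork[blocks]; E:collider[open]; L:fork[blocks]; D:collider[open] ⇒ blocked
  3. V → G ← Y → E → M — G:collider[open]; Y:fork[blocks]; E:chain[open] ⇒ blocked
  4. V → G ← Y ← L → E → M — G:collider[open]; Y:chain[blocks]; L:fork[blocks]; E:chain[open] ⇒ blocked
  5. V → G ← Y ← L → D ← M — G:collider[open]; Y:chain[blocks]; L:fork[blocks]; D:collider[open] ⇒ blocked
  6. V → G ← Y → M — G:collider[open]; Y:fork[blocks] ⇒ blocked
At least one path is unblocked, so d-separation fails.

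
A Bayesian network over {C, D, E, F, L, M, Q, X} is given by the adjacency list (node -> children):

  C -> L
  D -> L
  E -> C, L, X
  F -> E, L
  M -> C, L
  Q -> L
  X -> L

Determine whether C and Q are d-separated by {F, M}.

Yes

5 paths connect C and Q; each must be blocked for d-separation to hold:
  1. C ← M → L ← Q — M:fork[blocks]; L:collider[blocks] ⇒ blocked
  2. C ← E → X → L ← Q — E:fork[open]; X:chain[open]; L:collider[blocks] ⇒ blocked
  3. C ← E → L ← Q — E:fork[open]; L:collider[blocks] ⇒ blocked
  4. C ← E ← F → L ← Q — E:chain[open]; F:fork[blocks]; L:collider[blocks] ⇒ blocked
  5. C → L ← Q — L:collider[blocks] ⇒ blocked
All paths are blocked; C ⊥ Q | {F, M} holds.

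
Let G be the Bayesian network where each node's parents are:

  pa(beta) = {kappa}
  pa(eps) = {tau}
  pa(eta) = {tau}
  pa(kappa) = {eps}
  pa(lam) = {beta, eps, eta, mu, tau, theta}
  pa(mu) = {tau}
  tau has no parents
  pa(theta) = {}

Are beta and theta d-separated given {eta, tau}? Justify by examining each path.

Yes — beta and theta are d-separated given {eta, tau}.

There are 5 undirected paths between beta and theta; checking each against the conditioning set {eta, tau}:
Path 1: beta ← kappa ← eps → lam ← theta
  lam is a collider here and neither lam nor any of its descendants is conditioned on, so the collider stays closed — the path is blocked at lam.
Path 2: beta ← kappa ← eps ← tau → eta → lam ← theta
  tau is a fork here and tau is conditioned on, so the path is blocked at tau.
Path 3: beta ← kappa ← eps ← tau → lam ← theta
  tau is a fork here and tau is conditioned on, so the path is blocked at tau.
Path 4: beta ← kappa ← eps ← tau → mu → lam ← theta
  tau is a fork here and tau is conditioned on, so the path is blocked at tau.
Path 5: beta → lam ← theta
  lam is a collider here and neither lam nor any of its descendants is conditioned on, so the collider stays closed — the path is blocked at lam.
All paths are blocked; beta ⊥ theta | {eta, tau} holds.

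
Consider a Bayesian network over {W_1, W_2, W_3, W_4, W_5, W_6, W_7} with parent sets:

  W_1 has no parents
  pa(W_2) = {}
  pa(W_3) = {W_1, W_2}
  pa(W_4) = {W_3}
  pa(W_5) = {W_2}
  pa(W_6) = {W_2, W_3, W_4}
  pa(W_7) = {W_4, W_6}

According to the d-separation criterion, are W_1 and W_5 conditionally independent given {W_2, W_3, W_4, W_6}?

Yes

4 paths connect W_1 and W_5; each must be blocked for d-separation to hold:
  1. W_1 → W_3 → W_6 ← W_2 → W_5 — W_3:chain[blocks]; W_6:collider[open]; W_2:fork[blocks] ⇒ blocked
  2. W_1 → W_3 → W_4 → W_6 ← W_2 → W_5 — W_3:chain[blocks]; W_4:chain[blocks]; W_6:collider[open]; W_2:fork[blocks] ⇒ blocked
  3. W_1 → W_3 → W_4 → W_7 ← W_6 ← W_2 → W_5 — W_3:chain[blocks]; W_4:chain[blocks]; W_7:collider[blocks]; W_6:chain[blocks]; W_2:fork[blocks] ⇒ blocked
  4. W_1 → W_3 ← W_2 → W_5 — W_3:collider[open]; W_2:fork[blocks] ⇒ blocked
Every path is blocked, so W_1 and W_5 are d-separated given {W_2, W_3, W_4, W_6}.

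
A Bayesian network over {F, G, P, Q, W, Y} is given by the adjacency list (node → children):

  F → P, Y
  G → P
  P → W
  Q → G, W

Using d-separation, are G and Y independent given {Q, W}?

We examine all 2 paths between G and Y:
Path 1: G → P ← F → Y
  P is a collider and its descendant W is conditioned on, which opens it; F is a fork and F is not conditioned on — no node blocks this path, so it is active.
Path 2: G ← Q → W ← P ← F → Y
  Q is a fork here and Q is conditioned on, so the path is blocked at Q.
Since the path G → P ← F → Y is active, G and Y are not d-separated given {Q, W}.

No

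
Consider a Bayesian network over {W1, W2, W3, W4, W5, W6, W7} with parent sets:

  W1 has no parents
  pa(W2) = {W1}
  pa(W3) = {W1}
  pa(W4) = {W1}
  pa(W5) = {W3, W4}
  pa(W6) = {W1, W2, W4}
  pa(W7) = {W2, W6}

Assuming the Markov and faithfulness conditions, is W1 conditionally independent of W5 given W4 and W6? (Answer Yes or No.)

There are 5 undirected paths between W1 and W5; checking each against the conditioning set {W4, W6}:
Path 1: W1 → W3 → W5
  W3 is a chain and W3 is not conditioned on — no node blocks this path, so it is active.
Path 2: W1 → W6 ← W4 → W5
  W4 is a fork here and W4 is conditioned on, so the path is blocked at W4.
Path 3: W1 → W2 → W6 ← W4 → W5
  W4 is a fork here and W4 is conditioned on, so the path is blocked at W4.
Path 4: W1 → W2 → W7 ← W6 ← W4 → W5
  W7 is a collider here and neither W7 nor any of its descendants is conditioned on, so the collider stays closed — the path is blocked at W7.
Path 5: W1 → W4 → W5
  W4 is a chain here and W4 is conditioned on, so the path is blocked at W4.
At least one path is unblocked, so d-separation fails.

No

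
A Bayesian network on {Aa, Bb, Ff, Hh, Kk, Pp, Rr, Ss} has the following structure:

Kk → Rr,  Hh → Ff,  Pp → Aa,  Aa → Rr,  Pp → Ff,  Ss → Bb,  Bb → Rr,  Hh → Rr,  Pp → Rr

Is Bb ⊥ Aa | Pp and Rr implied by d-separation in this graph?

No

There are 3 undirected paths between Bb and Aa; checking each against the conditioning set {Pp, Rr}:
Path 1: Bb → Rr ← Aa
  Rr is a collider and Rr is conditioned on, which opens it — no node blocks this path, so it is active.
Path 2: Bb → Rr ← Hh → Ff ← Pp → Aa
  Ff is a collider here and neither Ff nor any of its descendants is conditioned on, so the collider stays closed — the path is blocked at Ff.
Path 3: Bb → Rr ← Pp → Aa
  Pp is a fork here and Pp is conditioned on, so the path is blocked at Pp.
Since the path Bb → Rr ← Aa is active, Bb and Aa are not d-separated given {Pp, Rr}.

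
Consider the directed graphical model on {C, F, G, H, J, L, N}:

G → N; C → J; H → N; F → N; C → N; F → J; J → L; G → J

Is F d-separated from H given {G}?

There are 3 undirected paths between F and H; checking each against the conditioning set {G}:
Path 1: F → J ← G → N ← H
  J is a collider here and neither J nor any of its descendants is conditioned on, so the collider stays closed — the path is blocked at J.
Path 2: F → J ← C → N ← H
  J is a collider here and neither J nor any of its descendants is conditioned on, so the collider stays closed — the path is blocked at J.
Path 3: F → N ← H
  N is a collider here and neither N nor any of its descendants is conditioned on, so the collider stays closed — the path is blocked at N.
Every path is blocked, so F and H are d-separated given {G}.

Yes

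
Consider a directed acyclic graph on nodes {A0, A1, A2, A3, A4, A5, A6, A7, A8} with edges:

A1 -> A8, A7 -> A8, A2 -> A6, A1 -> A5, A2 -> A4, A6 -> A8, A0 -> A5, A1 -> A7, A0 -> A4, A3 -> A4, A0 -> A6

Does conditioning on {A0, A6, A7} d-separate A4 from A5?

Yes — A4 and A5 are d-separated given {A0, A6, A7}.

We examine all 6 paths between A4 and A5:
Path 1: A4 ← A0 → A6 → A8 ← A7 ← A1 → A5
  A0 is a fork here and A0 is conditioned on, so the path is blocked at A0.
Path 2: A4 ← A0 → A6 → A8 ← A1 → A5
  A0 is a fork here and A0 is conditioned on, so the path is blocked at A0.
Path 3: A4 ← A0 → A5
  A0 is a fork here and A0 is conditioned on, so the path is blocked at A0.
Path 4: A4 ← A2 → A6 → A8 ← A7 ← A1 → A5
  A6 is a chain here and A6 is conditioned on, so the path is blocked at A6.
Path 5: A4 ← A2 → A6 → A8 ← A1 → A5
  A6 is a chain here and A6 is conditioned on, so the path is blocked at A6.
Path 6: A4 ← A2 → A6 ← A0 → A5
  A0 is a fork here and A0 is conditioned on, so the path is blocked at A0.
Since every path is blocked, d-separation holds.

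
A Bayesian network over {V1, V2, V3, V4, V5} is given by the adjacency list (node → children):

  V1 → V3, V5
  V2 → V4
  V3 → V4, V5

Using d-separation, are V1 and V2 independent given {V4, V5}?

No — V1 and V2 are not d-separated given {V4, V5}.

We examine all 2 paths between V1 and V2:
Path 1: V1 → V3 → V4 ← V2
  V3 is a chain and V3 is not conditioned on; V4 is a collider and V4 is conditioned on, which opens it — no node blocks this path, so it is active.
Path 2: V1 → V5 ← V3 → V4 ← V2
  V5 is a collider and V5 is conditioned on, which opens it; V3 is a fork and V3 is not conditioned on; V4 is a collider and V4 is conditioned on, which opens it — no node blocks this path, so it is active.
At least one path is unblocked, so d-separation fails.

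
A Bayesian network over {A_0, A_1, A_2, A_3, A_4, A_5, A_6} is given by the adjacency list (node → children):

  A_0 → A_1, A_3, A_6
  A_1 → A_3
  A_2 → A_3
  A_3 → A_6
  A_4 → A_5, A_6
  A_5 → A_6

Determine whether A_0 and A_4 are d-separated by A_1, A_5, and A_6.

Enumerating the 6 paths from A_0 to A_4 and testing each for blocking by {A_1, A_5, A_6}:
  1. A_0 → A_1 → A_3 → A_6 ← A_5 ← A_4 — A_1:chain[blocks]; A_3:chain[open]; A_6:collider[open]; A_5:chain[blocks] ⇒ blocked
  2. A_0 → A_1 → A_3 → A_6 ← A_4 — A_1:chain[blocks]; A_3:chain[open]; A_6:collider[open] ⇒ blocked
  3. A_0 → A_3 → A_6 ← A_5 ← A_4 — A_3:chain[open]; A_6:collider[open]; A_5:chain[blocks] ⇒ blocked
  4. A_0 → A_3 → A_6 ← A_4 — A_3:chain[open]; A_6:collider[open] ⇒ active
  5. A_0 → A_6 ← A_5 ← A_4 — A_6:collider[open]; A_5:chain[blocks] ⇒ blocked
  6. A_0 → A_6 ← A_4 — A_6:collider[open] ⇒ active
Because an active path exists, A_0 and A_4 are not d-separated.

No — A_0 and A_4 are not d-separated given {A_1, A_5, A_6}.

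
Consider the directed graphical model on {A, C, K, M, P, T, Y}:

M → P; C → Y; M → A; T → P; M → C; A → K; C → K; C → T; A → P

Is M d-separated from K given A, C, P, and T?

Yes — M and K are d-separated given {A, C, P, T}.

Enumerating the 6 paths from M to K and testing each for blocking by {A, C, P, T}:
Path 1: M → A → P ← T ← C → K
  A is a chain here and A is conditioned on, so the path is blocked at A.
Path 2: M → A → K
  A is a chain here and A is conditioned on, so the path is blocked at A.
Path 3: M → C → K
  C is a chain here and C is conditioned on, so the path is blocked at C.
Path 4: M → C → T → P ← A → K
  C is a chain here and C is conditioned on, so the path is blocked at C.
Path 5: M → P ← A → K
  A is a fork here and A is conditioned on, so the path is blocked at A.
Path 6: M → P ← T ← C → K
  T is a chain here and T is conditioned on, so the path is blocked at T.
All paths are blocked; M ⊥ K | {A, C, P, T} holds.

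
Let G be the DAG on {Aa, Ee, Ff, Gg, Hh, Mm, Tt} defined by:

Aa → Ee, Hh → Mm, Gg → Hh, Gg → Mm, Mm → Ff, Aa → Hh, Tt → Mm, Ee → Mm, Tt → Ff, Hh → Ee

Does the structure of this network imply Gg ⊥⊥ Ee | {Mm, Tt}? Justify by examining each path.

We examine all 6 paths between Gg and Ee:
Path 1: Gg → Hh ← Aa → Ee
  Hh is a collider and its descendant Mm is conditioned on, which opens it; Aa is a fork and Aa is not conditioned on — no node blocks this path, so it is active.
Path 2: Gg → Hh → Mm ← Ee
  Hh is a chain and Hh is not conditioned on; Mm is a collider and Mm is conditioned on, which opens it — no node blocks this path, so it is active.
Path 3: Gg → Hh → Ee
  Hh is a chain and Hh is not conditioned on — no node blocks this path, so it is active.
Path 4: Gg → Mm ← Hh ← Aa → Ee
  Mm is a collider and Mm is conditioned on, which opens it; Hh is a chain and Hh is not conditioned on; Aa is a fork and Aa is not conditioned on — no node blocks this path, so it is active.
Path 5: Gg → Mm ← Hh → Ee
  Mm is a collider and Mm is conditioned on, which opens it; Hh is a fork and Hh is not conditioned on — no node blocks this path, so it is active.
Path 6: Gg → Mm ← Ee
  Mm is a collider and Mm is conditioned on, which opens it — no node blocks this path, so it is active.
Since the path Gg → Hh ← Aa → Ee is active, Gg and Ee are not d-separated given {Mm, Tt}.

No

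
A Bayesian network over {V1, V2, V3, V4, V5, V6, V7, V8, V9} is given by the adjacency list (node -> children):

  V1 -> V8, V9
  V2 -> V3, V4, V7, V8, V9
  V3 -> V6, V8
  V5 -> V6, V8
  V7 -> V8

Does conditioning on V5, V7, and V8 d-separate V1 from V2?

No

5 paths connect V1 and V2; each must be blocked for d-separation to hold:
Path 1: V1 → V8 ← V2
  V8 is a collider and V8 is conditioned on, which opens it — no node blocks this path, so it is active.
Path 2: V1 → V8 ← V3 ← V2
  V8 is a collider and V8 is conditioned on, which opens it; V3 is a chain and V3 is not conditioned on — no node blocks this path, so it is active.
Path 3: V1 → V8 ← V5 → V6 ← V3 ← V2
  V5 is a fork here and V5 is conditioned on, so the path is blocked at V5.
Path 4: V1 → V8 ← V7 ← V2
  V7 is a chain here and V7 is conditioned on, so the path is blocked at V7.
Path 5: V1 → V9 ← V2
  V9 is a collider here and neither V9 nor any of its descendants is conditioned on, so the collider stays closed — the path is blocked at V9.
Because an active path exists, V1 and V2 are not d-separated.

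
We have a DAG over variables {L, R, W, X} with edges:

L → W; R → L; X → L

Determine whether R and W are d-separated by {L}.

Yes

The only undirected path from R to W is:
Path 1: R → L → W
  L is a chain here and L is conditioned on, so the path is blocked at L.
All paths are blocked; R ⊥ W | {L} holds.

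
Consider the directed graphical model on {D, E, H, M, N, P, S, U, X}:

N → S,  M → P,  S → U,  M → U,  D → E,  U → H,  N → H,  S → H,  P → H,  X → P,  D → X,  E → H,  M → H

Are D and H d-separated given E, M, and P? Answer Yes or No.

6 paths connect D and H; each must be blocked for d-separation to hold:
Path 1: D → X → P → H
  P is a chain here and P is conditioned on, so the path is blocked at P.
Path 2: D → X → P ← M → H
  M is a fork here and M is conditioned on, so the path is blocked at M.
Path 3: D → X → P ← M → U → H
  M is a fork here and M is conditioned on, so the path is blocked at M.
Path 4: D → X → P ← M → U ← S → H
  M is a fork here and M is conditioned on, so the path is blocked at M.
Path 5: D → X → P ← M → U ← S ← N → H
  M is a fork here and M is conditioned on, so the path is blocked at M.
Path 6: D → E → H
  E is a chain here and E is conditioned on, so the path is blocked at E.
Every path is blocked, so D and H are d-separated given {E, M, P}.

Yes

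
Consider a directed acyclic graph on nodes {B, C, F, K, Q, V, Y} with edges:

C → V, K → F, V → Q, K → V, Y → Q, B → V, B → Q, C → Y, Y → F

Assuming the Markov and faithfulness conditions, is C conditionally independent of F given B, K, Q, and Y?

Yes — C and F are d-separated given {B, K, Q, Y}.

We examine all 6 paths between C and F:
Path 1: C → Y → Q ← V ← K → F
  Y is a chain here and Y is conditioned on, so the path is blocked at Y.
Path 2: C → Y → Q ← B → V ← K → F
  Y is a chain here and Y is conditioned on, so the path is blocked at Y.
Path 3: C → Y → F
  Y is a chain here and Y is conditioned on, so the path is blocked at Y.
Path 4: C → V → Q ← Y → F
  Y is a fork here and Y is conditioned on, so the path is blocked at Y.
Path 5: C → V ← B → Q ← Y → F
  B is a fork here and B is conditioned on, so the path is blocked at B.
Path 6: C → V ← K → F
  K is a fork here and K is conditioned on, so the path is blocked at K.
Every path is blocked, so C and F are d-separated given {B, K, Q, Y}.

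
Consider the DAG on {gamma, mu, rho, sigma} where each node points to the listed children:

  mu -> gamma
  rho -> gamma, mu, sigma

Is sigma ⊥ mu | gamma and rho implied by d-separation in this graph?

Yes — sigma and mu are d-separated given {gamma, rho}.

There are 2 undirected paths between sigma and mu; checking each against the conditioning set {gamma, rho}:
Path 1: sigma ← rho → gamma ← mu
  rho is a fork here and rho is conditioned on, so the path is blocked at rho.
Path 2: sigma ← rho → mu
  rho is a fork here and rho is conditioned on, so the path is blocked at rho.
All paths are blocked; sigma ⊥ mu | {gamma, rho} holds.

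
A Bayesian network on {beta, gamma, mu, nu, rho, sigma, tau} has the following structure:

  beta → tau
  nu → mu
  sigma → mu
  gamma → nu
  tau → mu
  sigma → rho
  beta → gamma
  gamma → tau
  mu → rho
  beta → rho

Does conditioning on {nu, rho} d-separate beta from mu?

No

There are 6 undirected paths between beta and mu; checking each against the conditioning set {nu, rho}:
Path 1: beta → tau ← gamma → nu → mu
  nu is a chain here and nu is conditioned on, so the path is blocked at nu.
Path 2: beta → tau → mu
  tau is a chain and tau is not conditioned on — no node blocks this path, so it is active.
Path 3: beta → gamma → tau → mu
  gamma is a chain and gamma is not conditioned on; tau is a chain and tau is not conditioned on — no node blocks this path, so it is active.
Path 4: beta → gamma → nu → mu
  nu is a chain here and nu is conditioned on, so the path is blocked at nu.
Path 5: beta → rho ← sigma → mu
  rho is a collider and rho is conditioned on, which opens it; sigma is a fork and sigma is not conditioned on — no node blocks this path, so it is active.
Path 6: beta → rho ← mu
  rho is a collider and rho is conditioned on, which opens it — no node blocks this path, so it is active.
At least one path is unblocked, so d-separation fails.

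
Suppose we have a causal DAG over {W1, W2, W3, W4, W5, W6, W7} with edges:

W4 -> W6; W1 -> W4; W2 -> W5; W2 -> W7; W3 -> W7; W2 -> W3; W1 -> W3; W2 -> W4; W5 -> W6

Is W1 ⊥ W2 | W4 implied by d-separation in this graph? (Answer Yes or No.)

No

We examine all 4 paths between W1 and W2:
Path 1: W1 → W3 ← W2
  W3 is a collider here and neither W3 nor any of its descendants is conditioned on, so the collider stays closed — the path is blocked at W3.
Path 2: W1 → W3 → W7 ← W2
  W7 is a collider here and neither W7 nor any of its descendants is conditioned on, so the collider stays closed — the path is blocked at W7.
Path 3: W1 → W4 ← W2
  W4 is a collider and W4 is conditioned on, which opens it — no node blocks this path, so it is active.
Path 4: W1 → W4 → W6 ← W5 ← W2
  W4 is a chain here and W4 is conditioned on, so the path is blocked at W4.
At least one path is unblocked, so d-separation fails.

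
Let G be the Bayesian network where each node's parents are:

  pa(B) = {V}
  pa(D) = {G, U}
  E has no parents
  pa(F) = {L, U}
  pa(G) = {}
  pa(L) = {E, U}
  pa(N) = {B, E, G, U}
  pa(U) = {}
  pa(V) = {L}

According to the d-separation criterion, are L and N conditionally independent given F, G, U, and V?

There are 6 undirected paths between L and N; checking each against the conditioning set {F, G, U, V}:
Path 1: L → V → B → N
  V is a chain here and V is conditioned on, so the path is blocked at V.
Path 2: L ← E → N
  E is a fork and E is not conditioned on — no node blocks this path, so it is active.
Path 3: L ← U → D ← G → N
  U is a fork here and U is conditioned on, so the path is blocked at U.
Path 4: L ← U → N
  U is a fork here and U is conditioned on, so the path is blocked at U.
Path 5: L → F ← U → D ← G → N
  U is a fork here and U is conditioned on, so the path is blocked at U.
Path 6: L → F ← U → N
  U is a fork here and U is conditioned on, so the path is blocked at U.
At least one path is unblocked, so d-separation fails.

No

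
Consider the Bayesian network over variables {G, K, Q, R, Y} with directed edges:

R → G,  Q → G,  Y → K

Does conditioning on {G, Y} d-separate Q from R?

No

There is one path between Q and R:
Path 1: Q → G ← R
  G is a collider and G is conditioned on, which opens it — no node blocks this path, so it is active.
Since the path Q → G ← R is active, Q and R are not d-separated given {G, Y}.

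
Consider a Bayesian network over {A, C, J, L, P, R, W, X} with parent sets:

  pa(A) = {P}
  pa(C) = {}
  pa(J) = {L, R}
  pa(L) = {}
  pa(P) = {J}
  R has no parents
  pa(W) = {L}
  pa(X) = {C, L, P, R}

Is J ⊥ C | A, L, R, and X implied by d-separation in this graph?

No — J and C are not d-separated given {A, L, R, X}.

Enumerating the 3 paths from J to C and testing each for blocking by {A, L, R, X}:
  1. J → P → X ← C — P:chain[open]; X:collider[open] ⇒ active
  2. J ← L → X ← C — L:fork[blocks]; X:collider[open] ⇒ blocked
  3. J ← R → X ← C — R:fork[blocks]; X:collider[open] ⇒ blocked
Because an active path exists, J and C are not d-separated.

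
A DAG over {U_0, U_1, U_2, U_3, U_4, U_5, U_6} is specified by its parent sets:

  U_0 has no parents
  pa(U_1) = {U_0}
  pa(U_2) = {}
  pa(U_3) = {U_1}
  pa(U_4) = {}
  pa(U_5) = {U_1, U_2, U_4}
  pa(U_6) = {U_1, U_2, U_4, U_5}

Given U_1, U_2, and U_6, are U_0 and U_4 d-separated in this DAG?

Yes

There are 6 undirected paths between U_0 and U_4; checking each against the conditioning set {U_1, U_2, U_6}:
  1. U_0 → U_1 → U_5 ← U_4 — U_1:chain[blocks]; U_5:collider[open] ⇒ blocked
  2. U_0 → U_1 → U_5 → U_6 ← U_4 — U_1:chain[blocks]; U_5:chain[open]; U_6:collider[open] ⇒ blocked
  3. U_0 → U_1 → U_5 ← U_2 → U_6 ← U_4 — U_1:chain[blocks]; U_5:collider[open]; U_2:fork[blocks]; U_6:collider[open] ⇒ blocked
  4. U_0 → U_1 → U_6 ← U_4 — U_1:chain[blocks]; U_6:collider[open] ⇒ blocked
  5. U_0 → U_1 → U_6 ← U_5 ← U_4 — U_1:chain[blocks]; U_6:collider[open]; U_5:chain[open] ⇒ blocked
  6. U_0 → U_1 → U_6 ← U_2 → U_5 ← U_4 — U_1:chain[blocks]; U_6:collider[open]; U_2:fork[blocks]; U_5:collider[open] ⇒ blocked
All paths are blocked; U_0 ⊥ U_4 | {U_1, U_2, U_6} holds.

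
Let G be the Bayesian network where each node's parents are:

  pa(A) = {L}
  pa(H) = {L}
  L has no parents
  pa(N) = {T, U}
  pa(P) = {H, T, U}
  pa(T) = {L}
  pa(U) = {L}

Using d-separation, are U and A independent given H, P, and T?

5 paths connect U and A; each must be blocked for d-separation to hold:
Path 1: U ← L → A
  L is a fork and L is not conditioned on — no node blocks this path, so it is active.
Path 2: U → N ← T ← L → A
  N is a collider here and neither N nor any of its descendants is conditioned on, so the collider stays closed — the path is blocked at N.
Path 3: U → N ← T → P ← H ← L → A
  N is a collider here and neither N nor any of its descendants is conditioned on, so the collider stays closed — the path is blocked at N.
Path 4: U → P ← H ← L → A
  H is a chain here and H is conditioned on, so the path is blocked at H.
Path 5: U → P ← T ← L → A
  T is a chain here and T is conditioned on, so the path is blocked at T.
Because an active path exists, U and A are not d-separated.

No — U and A are not d-separated given {H, P, T}.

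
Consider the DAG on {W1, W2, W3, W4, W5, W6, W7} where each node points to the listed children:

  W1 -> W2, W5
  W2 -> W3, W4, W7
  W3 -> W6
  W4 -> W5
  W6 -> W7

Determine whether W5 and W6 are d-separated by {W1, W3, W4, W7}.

Yes

Enumerating the 4 paths from W5 to W6 and testing each for blocking by {W1, W3, W4, W7}:
Path 1: W5 ← W4 ← W2 → W7 ← W6
  W4 is a chain here and W4 is conditioned on, so the path is blocked at W4.
Path 2: W5 ← W4 ← W2 → W3 → W6
  W4 is a chain here and W4 is conditioned on, so the path is blocked at W4.
Path 3: W5 ← W1 → W2 → W7 ← W6
  W1 is a fork here and W1 is conditioned on, so the path is blocked at W1.
Path 4: W5 ← W1 → W2 → W3 → W6
  W1 is a fork here and W1 is conditioned on, so the path is blocked at W1.
Every path is blocked, so W5 and W6 are d-separated given {W1, W3, W4, W7}.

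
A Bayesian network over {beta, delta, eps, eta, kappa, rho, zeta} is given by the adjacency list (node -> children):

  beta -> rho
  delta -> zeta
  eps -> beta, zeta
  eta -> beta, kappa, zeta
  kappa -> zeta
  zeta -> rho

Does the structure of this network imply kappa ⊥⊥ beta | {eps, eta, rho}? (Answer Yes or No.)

No — kappa and beta are not d-separated given {eps, eta, rho}.

Enumerating the 6 paths from kappa to beta and testing each for blocking by {eps, eta, rho}:
Path 1: kappa ← eta → zeta → rho ← beta
  eta is a fork here and eta is conditioned on, so the path is blocked at eta.
Path 2: kappa ← eta → zeta ← eps → beta
  eta is a fork here and eta is conditioned on, so the path is blocked at eta.
Path 3: kappa ← eta → beta
  eta is a fork here and eta is conditioned on, so the path is blocked at eta.
Path 4: kappa → zeta ← eta → beta
  eta is a fork here and eta is conditioned on, so the path is blocked at eta.
Path 5: kappa → zeta → rho ← beta
  zeta is a chain and zeta is not conditioned on; rho is a collider and rho is conditioned on, which opens it — no node blocks this path, so it is active.
Path 6: kappa → zeta ← eps → beta
  eps is a fork here and eps is conditioned on, so the path is blocked at eps.
Since the path kappa → zeta → rho ← beta is active, kappa and beta are not d-separated given {eps, eta, rho}.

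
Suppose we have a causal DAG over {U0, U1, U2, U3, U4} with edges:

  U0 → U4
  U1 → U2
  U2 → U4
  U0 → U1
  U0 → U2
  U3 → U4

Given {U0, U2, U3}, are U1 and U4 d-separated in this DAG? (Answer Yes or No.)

Yes

Enumerating the 4 paths from U1 to U4 and testing each for blocking by {U0, U2, U3}:
Path 1: U1 ← U0 → U2 → U4
  U0 is a fork here and U0 is conditioned on, so the path is blocked at U0.
Path 2: U1 ← U0 → U4
  U0 is a fork here and U0 is conditioned on, so the path is blocked at U0.
Path 3: U1 → U2 ← U0 → U4
  U0 is a fork here and U0 is conditioned on, so the path is blocked at U0.
Path 4: U1 → U2 → U4
  U2 is a chain here and U2 is conditioned on, so the path is blocked at U2.
All paths are blocked; U1 ⊥ U4 | {U0, U2, U3} holds.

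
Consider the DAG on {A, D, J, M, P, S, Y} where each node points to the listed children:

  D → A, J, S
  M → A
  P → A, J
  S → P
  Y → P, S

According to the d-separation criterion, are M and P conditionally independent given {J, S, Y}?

Yes — M and P are d-separated given {J, S, Y}.

4 paths connect M and P; each must be blocked for d-separation to hold:
Path 1: M → A ← P
  A is a collider here and neither A nor any of its descendants is conditioned on, so the collider stays closed — the path is blocked at A.
Path 2: M → A ← D → S → P
  A is a collider here and neither A nor any of its descendants is conditioned on, so the collider stays closed — the path is blocked at A.
Path 3: M → A ← D → S ← Y → P
  A is a collider here and neither A nor any of its descendants is conditioned on, so the collider stays closed — the path is blocked at A.
Path 4: M → A ← D → J ← P
  A is a collider here and neither A nor any of its descendants is conditioned on, so the collider stays closed — the path is blocked at A.
Since every path is blocked, d-separation holds.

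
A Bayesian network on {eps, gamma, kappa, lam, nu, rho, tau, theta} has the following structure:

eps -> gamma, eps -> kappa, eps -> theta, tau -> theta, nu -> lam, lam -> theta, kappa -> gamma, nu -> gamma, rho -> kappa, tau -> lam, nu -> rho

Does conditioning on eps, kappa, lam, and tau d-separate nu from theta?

Enumerating the 6 paths from nu to theta and testing each for blocking by {eps, kappa, lam, tau}:
Path 1: nu → gamma ← eps → theta
  gamma is a collider here and neither gamma nor any of its descendants is conditioned on, so the collider stays closed — the path is blocked at gamma.
Path 2: nu → gamma ← kappa ← eps → theta
  gamma is a collider here and neither gamma nor any of its descendants is conditioned on, so the collider stays closed — the path is blocked at gamma.
Path 3: nu → lam → theta
  lam is a chain here and lam is conditioned on, so the path is blocked at lam.
Path 4: nu → lam ← tau → theta
  tau is a fork here and tau is conditioned on, so the path is blocked at tau.
Path 5: nu → rho → kappa → gamma ← eps → theta
  kappa is a chain here and kappa is conditioned on, so the path is blocked at kappa.
Path 6: nu → rho → kappa ← eps → theta
  eps is a fork here and eps is conditioned on, so the path is blocked at eps.
All paths are blocked; nu ⊥ theta | {eps, kappa, lam, tau} holds.

Yes — nu and theta are d-separated given {eps, kappa, lam, tau}.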